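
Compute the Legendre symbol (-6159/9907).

1

Pull out -1: (-6159/9907) = (-1/9907)·(6159/9907). Since 9907 ≡ 3 (mod 4), (-1/9907) = -1. Now have -(6159/9907).
Both 6159 ≡ 3 and 9907 ≡ 3 (mod 4), so reciprocity gives (6159/9907) = -(9907/6159). Reduce: 9907 ≡ 3748 (mod 6159). Now have (3748/6159).
Factor out 2: 3748 = 2^2·937. Since 6159 ≡ 7 (mod 8), (2/6159) = +1, and (2/6159)^2 = +1. Now have (937/6159).
937 ≡ 1 (mod 4), so quadratic reciprocity gives (937/6159) = (6159/937). Reduce: 6159 ≡ 537 (mod 937). Now have (537/937).
537 ≡ 1 (mod 4), so quadratic reciprocity gives (537/937) = (937/537). Reduce: 937 ≡ 400 (mod 537). Now have (400/537).
Factor out 2: 400 = 2^4·25. Since 537 ≡ 1 (mod 8), (2/537) = +1, and (2/537)^4 = +1. Now have (25/537).
25 ≡ 1 (mod 4), so quadratic reciprocity gives (25/537) = (537/25). Reduce: 537 ≡ 12 (mod 25). Now have (12/25).
Factor out 2: 12 = 2^2·3. Since 25 ≡ 1 (mod 8), (2/25) = +1, and (2/25)^2 = +1. Now have (3/25).
25 ≡ 1 (mod 4), so quadratic reciprocity gives (3/25) = (25/3). Reduce: 25 ≡ 1 (mod 3). Now have (1/3).
(1/3) = 1. Collecting the sign factors: 1.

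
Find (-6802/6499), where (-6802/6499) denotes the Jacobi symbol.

-1

Reduce the numerator: -6802 ≡ 6196 (mod 6499), so (-6802/6499) = (6196/6499).
Factor out 2: 6196 = 2^2·1549. Since 6499 ≡ 3 (mod 8), (2/6499) = -1, and (2/6499)^2 = +1. Now have (1549/6499).
1549 ≡ 1 (mod 4), so quadratic reciprocity gives (1549/6499) = (6499/1549). Reduce: 6499 ≡ 303 (mod 1549). Now have (303/1549).
1549 ≡ 1 (mod 4), so quadratic reciprocity gives (303/1549) = (1549/303). Reduce: 1549 ≡ 34 (mod 303). Now have (34/303).
Factor out 2: 34 = 2·17. Since 303 ≡ 7 (mod 8), (2/303) = +1. Now have (17/303).
17 ≡ 1 (mod 4), so quadratic reciprocity gives (17/303) = (303/17). Reduce: 303 ≡ 14 (mod 17). Now have (14/17).
Factor out 2: 14 = 2·7. Since 17 ≡ 1 (mod 8), (2/17) = +1. Now have (7/17).
17 ≡ 1 (mod 4), so quadratic reciprocity gives (7/17) = (17/7). Reduce: 17 ≡ 3 (mod 7). Now have (3/7).
Both 3 ≡ 3 and 7 ≡ 3 (mod 4), so reciprocity gives (3/7) = -(7/3). Reduce: 7 ≡ 1 (mod 3). Now have -(1/3).
(1/3) = 1. Collecting the sign factors: -1.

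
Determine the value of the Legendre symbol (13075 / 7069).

(13075 / 7069)
  = (6006 / 7069)    [13075 ≡ 6006 mod 7069]
  = -(3003 / 7069)    [7069 ≡ 5 mod 8 ⇒ (2 / 7069) = -1]
  = -(7069 / 3003)    [QR: 7069 ≡ 1 mod 4, sign kept]
  = -(1063 / 3003)    [7069 ≡ 1063 mod 3003]
  = (3003 / 1063)    [QR: both ≡ 3 mod 4, sign flips]
  = (877 / 1063)    [3003 ≡ 877 mod 1063]
  = (1063 / 877)    [QR: 877 ≡ 1 mod 4, sign kept]
  = (186 / 877)    [1063 ≡ 186 mod 877]
  = -(93 / 877)    [877 ≡ 5 mod 8 ⇒ (2 / 877) = -1]
  = -(877 / 93)    [QR: 93 ≡ 1 mod 4, sign kept]
  = -(40 / 93)    [877 ≡ 40 mod 93]
  = (5 / 93)    [93 ≡ 5 mod 8 ⇒ (2 / 93)^3 = -1]
  = (93 / 5)    [QR: 5 ≡ 1 mod 4, sign kept]
  = (3 / 5)    [93 ≡ 3 mod 5]
  = (5 / 3)    [QR: 5 ≡ 1 mod 4, sign kept]
  = (2 / 3)    [5 ≡ 2 mod 3]
  = -(1 / 3)    [3 ≡ 3 mod 8 ⇒ (2 / 3) = -1]
  = -1    [(1 / 3) = 1]

-1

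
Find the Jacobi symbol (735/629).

-1

Reduce the numerator: 735 ≡ 106 (mod 629), so (735/629) = (106/629).
Factor out 2: 106 = 2·53. Since 629 ≡ 5 (mod 8), (2/629) = -1. Now have -(53/629).
53 ≡ 1 (mod 4), so quadratic reciprocity gives (53/629) = (629/53). Reduce: 629 ≡ 46 (mod 53). Now have -(46/53).
Factor out 2: 46 = 2·23. Since 53 ≡ 5 (mod 8), (2/53) = -1. Now have (23/53).
53 ≡ 1 (mod 4), so quadratic reciprocity gives (23/53) = (53/23). Reduce: 53 ≡ 7 (mod 23). Now have (7/23).
Both 7 ≡ 3 and 23 ≡ 3 (mod 4), so reciprocity gives (7/23) = -(23/7). Reduce: 23 ≡ 2 (mod 7). Now have -(2/7).
Factor out 2: 2 = 2. Since 7 ≡ 7 (mod 8), (2/7) = +1. Now have -(1/7).
(1/7) = 1. Collecting the sign factors: -1.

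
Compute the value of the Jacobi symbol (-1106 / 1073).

(-1106 / 1073)
  = (1106 / 1073)    [1073 ≡ 1 mod 4 ⇒ (-1 / 1073) = +1]
  = (33 / 1073)    [1106 ≡ 33 mod 1073]
  = (1073 / 33)    [QR: 33 ≡ 1 mod 4, sign kept]
  = (17 / 33)    [1073 ≡ 17 mod 33]
  = (33 / 17)    [QR: 17 ≡ 1 mod 4, sign kept]
  = (16 / 17)    [33 ≡ 16 mod 17]
  = (1 / 17)    [17 ≡ 1 mod 8 ⇒ (2 / 17)^4 = +1]
  = 1    [(1 / 17) = 1]

1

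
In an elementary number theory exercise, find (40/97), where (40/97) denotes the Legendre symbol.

-1

(40/97)
  = (5/97)    [97 ≡ 1 mod 8 ⇒ (2/97)^3 = +1]
  = (97/5)    [QR: 5 ≡ 1 mod 4, sign kept]
  = (2/5)    [97 ≡ 2 mod 5]
  = -(1/5)    [5 ≡ 5 mod 8 ⇒ (2/5) = -1]
  = -1    [(1/5) = 1]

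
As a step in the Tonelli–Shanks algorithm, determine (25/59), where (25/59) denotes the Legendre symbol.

1

25 ≡ 1 (mod 4), so quadratic reciprocity gives (25/59) = (59/25). Reduce: 59 ≡ 9 (mod 25). Now have (9/25).
9 ≡ 1 (mod 4), so quadratic reciprocity gives (9/25) = (25/9). Reduce: 25 ≡ 7 (mod 9). Now have (7/9).
9 ≡ 1 (mod 4), so quadratic reciprocity gives (7/9) = (9/7). Reduce: 9 ≡ 2 (mod 7). Now have (2/7).
Factor out 2: 2 = 2. Since 7 ≡ 7 (mod 8), (2/7) = +1. Now have (1/7).
(1/7) = 1. Collecting the sign factors: 1.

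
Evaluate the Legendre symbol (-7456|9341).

1

Reduce the numerator: -7456 ≡ 1885 (mod 9341), so (-7456|9341) = (1885|9341).
1885 ≡ 1 (mod 4), so quadratic reciprocity gives (1885|9341) = (9341|1885). Reduce: 9341 ≡ 1801 (mod 1885). Now have (1801|1885).
1801 ≡ 1 (mod 4), so quadratic reciprocity gives (1801|1885) = (1885|1801). Reduce: 1885 ≡ 84 (mod 1801). Now have (84|1801).
Factor out 2: 84 = 2^2·21. Since 1801 ≡ 1 (mod 8), (2|1801) = +1, and (2|1801)^2 = +1. Now have (21|1801).
21 ≡ 1 (mod 4), so quadratic reciprocity gives (21|1801) = (1801|21). Reduce: 1801 ≡ 16 (mod 21). Now have (16|21).
Factor out 2: 16 = 2^4. Since 21 ≡ 5 (mod 8), (2|21) = -1, and (2|21)^4 = +1. Now have (1|21).
(1|21) = 1. Collecting the sign factors: 1.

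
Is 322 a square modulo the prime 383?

yes

(322/383)
  = (161/383)    [383 ≡ 7 mod 8 ⇒ (2/383) = +1]
  = (383/161)    [QR: 161 ≡ 1 mod 4, sign kept]
  = (61/161)    [383 ≡ 61 mod 161]
  = (161/61)    [QR: 61 ≡ 1 mod 4, sign kept]
  = (39/61)    [161 ≡ 39 mod 61]
  = (61/39)    [QR: 61 ≡ 1 mod 4, sign kept]
  = (22/39)    [61 ≡ 22 mod 39]
  = (11/39)    [39 ≡ 7 mod 8 ⇒ (2/39) = +1]
  = -(39/11)    [QR: both ≡ 3 mod 4, sign flips]
  = -(6/11)    [39 ≡ 6 mod 11]
  = (3/11)    [11 ≡ 3 mod 8 ⇒ (2/11) = -1]
  = -(11/3)    [QR: both ≡ 3 mod 4, sign flips]
  = -(2/3)    [11 ≡ 2 mod 3]
  = (1/3)    [3 ≡ 3 mod 8 ⇒ (2/3) = -1]
  = 1    [(1/3) = 1]
The Legendre symbol is 1, so x^2 ≡ 322 (mod 383) has solution.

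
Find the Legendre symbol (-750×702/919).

-1

By multiplicativity, (-750·702/919) = (-750/919)·(702/919).
First factor (-750/919):
(-750/919)
  = -(750/919)    [919 ≡ 3 mod 4 ⇒ (-1/919) = -1]
  = -(375/919)    [919 ≡ 7 mod 8 ⇒ (2/919) = +1]
  = (919/375)    [QR: both ≡ 3 mod 4, sign flips]
  = (169/375)    [919 ≡ 169 mod 375]
  = (375/169)    [QR: 169 ≡ 1 mod 4, sign kept]
  = (37/169)    [375 ≡ 37 mod 169]
  = (169/37)    [QR: 37 ≡ 1 mod 4, sign kept]
  = (21/37)    [169 ≡ 21 mod 37]
  = (37/21)    [QR: 21 ≡ 1 mod 4, sign kept]
  = (16/21)    [37 ≡ 16 mod 21]
  = (1/21)    [21 ≡ 5 mod 8 ⇒ (2/21)^4 = +1]
  = 1    [(1/21) = 1]
Second factor (702/919):
(702/919)
  = (351/919)    [919 ≡ 7 mod 8 ⇒ (2/919) = +1]
  = -(919/351)    [QR: both ≡ 3 mod 4, sign flips]
  = -(217/351)    [919 ≡ 217 mod 351]
  = -(351/217)    [QR: 217 ≡ 1 mod 4, sign kept]
  = -(134/217)    [351 ≡ 134 mod 217]
  = -(67/217)    [217 ≡ 1 mod 8 ⇒ (2/217) = +1]
  = -(217/67)    [QR: 217 ≡ 1 mod 4, sign kept]
  = -(16/67)    [217 ≡ 16 mod 67]
  = -(1/67)    [67 ≡ 3 mod 8 ⇒ (2/67)^4 = +1]
  = -1    [(1/67) = 1]
Product: (1)·(-1) = -1.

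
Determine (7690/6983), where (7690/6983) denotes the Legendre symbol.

Reduce the numerator: 7690 ≡ 707 (mod 6983), so (7690/6983) = (707/6983).
Both 707 ≡ 3 and 6983 ≡ 3 (mod 4), so reciprocity gives (707/6983) = -(6983/707). Reduce: 6983 ≡ 620 (mod 707). Now have -(620/707).
Factor out 2: 620 = 2^2·155. Since 707 ≡ 3 (mod 8), (2/707) = -1, and (2/707)^2 = +1. Now have -(155/707).
Both 155 ≡ 3 and 707 ≡ 3 (mod 4), so reciprocity gives (155/707) = -(707/155). Reduce: 707 ≡ 87 (mod 155). Now have (87/155).
Both 87 ≡ 3 and 155 ≡ 3 (mod 4), so reciprocity gives (87/155) = -(155/87). Reduce: 155 ≡ 68 (mod 87). Now have -(68/87).
Factor out 2: 68 = 2^2·17. Since 87 ≡ 7 (mod 8), (2/87) = +1, and (2/87)^2 = +1. Now have -(17/87).
17 ≡ 1 (mod 4), so quadratic reciprocity gives (17/87) = (87/17). Reduce: 87 ≡ 2 (mod 17). Now have -(2/17).
Factor out 2: 2 = 2. Since 17 ≡ 1 (mod 8), (2/17) = +1. Now have -(1/17).
(1/17) = 1. Collecting the sign factors: -1.

-1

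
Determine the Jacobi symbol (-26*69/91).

0

By multiplicativity, (-26·69/91) = (-26/91)·(69/91).
First factor (-26/91):
(-26/91)
  = (65/91)    [-26 ≡ 65 mod 91]
  = (91/65)    [QR: 65 ≡ 1 mod 4, sign kept]
  = (26/65)    [91 ≡ 26 mod 65]
  = (13/65)    [65 ≡ 1 mod 8 ⇒ (2/65) = +1]
  = (65/13)    [QR: 13 ≡ 1 mod 4, sign kept]
  = (0/13)    [65 ≡ 0 mod 13]
  = 0    [numerator 0, gcd > 1]
Second factor (69/91):
(69/91)
  = (91/69)    [QR: 69 ≡ 1 mod 4, sign kept]
  = (22/69)    [91 ≡ 22 mod 69]
  = -(11/69)    [69 ≡ 5 mod 8 ⇒ (2/69) = -1]
  = -(69/11)    [QR: 69 ≡ 1 mod 4, sign kept]
  = -(3/11)    [69 ≡ 3 mod 11]
  = (11/3)    [QR: both ≡ 3 mod 4, sign flips]
  = (2/3)    [11 ≡ 2 mod 3]
  = -(1/3)    [3 ≡ 3 mod 8 ⇒ (2/3) = -1]
  = -1    [(1/3) = 1]
Product: (0)·(-1) = 0.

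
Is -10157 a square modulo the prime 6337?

no

(-10157/6337)
  = (10157/6337)    [6337 ≡ 1 mod 4 ⇒ (-1/6337) = +1]
  = (3820/6337)    [10157 ≡ 3820 mod 6337]
  = (955/6337)    [6337 ≡ 1 mod 8 ⇒ (2/6337)^2 = +1]
  = (6337/955)    [QR: 6337 ≡ 1 mod 4, sign kept]
  = (607/955)    [6337 ≡ 607 mod 955]
  = -(955/607)    [QR: both ≡ 3 mod 4, sign flips]
  = -(348/607)    [955 ≡ 348 mod 607]
  = -(87/607)    [607 ≡ 7 mod 8 ⇒ (2/607)^2 = +1]
  = (607/87)    [QR: both ≡ 3 mod 4, sign flips]
  = (85/87)    [607 ≡ 85 mod 87]
  = (87/85)    [QR: 85 ≡ 1 mod 4, sign kept]
  = (2/85)    [87 ≡ 2 mod 85]
  = -(1/85)    [85 ≡ 5 mod 8 ⇒ (2/85) = -1]
  = -1    [(1/85) = 1]
The Legendre symbol is -1, so x^2 ≡ -10157 (mod 6337) has no solution.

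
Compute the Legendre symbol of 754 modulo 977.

-1

(754/977)
  = (377/977)    [977 ≡ 1 mod 8 ⇒ (2/977) = +1]
  = (977/377)    [QR: 377 ≡ 1 mod 4, sign kept]
  = (223/377)    [977 ≡ 223 mod 377]
  = (377/223)    [QR: 377 ≡ 1 mod 4, sign kept]
  = (154/223)    [377 ≡ 154 mod 223]
  = (77/223)    [223 ≡ 7 mod 8 ⇒ (2/223) = +1]
  = (223/77)    [QR: 77 ≡ 1 mod 4, sign kept]
  = (69/77)    [223 ≡ 69 mod 77]
  = (77/69)    [QR: 69 ≡ 1 mod 4, sign kept]
  = (8/69)    [77 ≡ 8 mod 69]
  = -(1/69)    [69 ≡ 5 mod 8 ⇒ (2/69)^3 = -1]
  = -1    [(1/69) = 1]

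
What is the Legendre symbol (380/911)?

1

(380/911)
  = (95/911)    [911 ≡ 7 mod 8 ⇒ (2/911)^2 = +1]
  = -(911/95)    [QR: both ≡ 3 mod 4, sign flips]
  = -(56/95)    [911 ≡ 56 mod 95]
  = -(7/95)    [95 ≡ 7 mod 8 ⇒ (2/95)^3 = +1]
  = (95/7)    [QR: both ≡ 3 mod 4, sign flips]
  = (4/7)    [95 ≡ 4 mod 7]
  = (1/7)    [7 ≡ 7 mod 8 ⇒ (2/7)^2 = +1]
  = 1    [(1/7) = 1]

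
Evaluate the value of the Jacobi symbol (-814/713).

1

(-814/713)
  = (814/713)    [713 ≡ 1 mod 4 ⇒ (-1/713) = +1]
  = (101/713)    [814 ≡ 101 mod 713]
  = (713/101)    [QR: 101 ≡ 1 mod 4, sign kept]
  = (6/101)    [713 ≡ 6 mod 101]
  = -(3/101)    [101 ≡ 5 mod 8 ⇒ (2/101) = -1]
  = -(101/3)    [QR: 101 ≡ 1 mod 4, sign kept]
  = -(2/3)    [101 ≡ 2 mod 3]
  = (1/3)    [3 ≡ 3 mod 8 ⇒ (2/3) = -1]
  = 1    [(1/3) = 1]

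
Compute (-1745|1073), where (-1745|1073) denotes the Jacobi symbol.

-1

(-1745|1073)
  = (1745|1073)    [1073 ≡ 1 mod 4 ⇒ (-1|1073) = +1]
  = (672|1073)    [1745 ≡ 672 mod 1073]
  = (21|1073)    [1073 ≡ 1 mod 8 ⇒ (2|1073)^5 = +1]
  = (1073|21)    [QR: 21 ≡ 1 mod 4, sign kept]
  = (2|21)    [1073 ≡ 2 mod 21]
  = -(1|21)    [21 ≡ 5 mod 8 ⇒ (2|21) = -1]
  = -1    [(1|21) = 1]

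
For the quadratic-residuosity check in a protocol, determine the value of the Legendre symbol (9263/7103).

(9263/7103)
  = (2160/7103)    [9263 ≡ 2160 mod 7103]
  = (135/7103)    [7103 ≡ 7 mod 8 ⇒ (2/7103)^4 = +1]
  = -(7103/135)    [QR: both ≡ 3 mod 4, sign flips]
  = -(83/135)    [7103 ≡ 83 mod 135]
  = (135/83)    [QR: both ≡ 3 mod 4, sign flips]
  = (52/83)    [135 ≡ 52 mod 83]
  = (13/83)    [83 ≡ 3 mod 8 ⇒ (2/83)^2 = +1]
  = (83/13)    [QR: 13 ≡ 1 mod 4, sign kept]
  = (5/13)    [83 ≡ 5 mod 13]
  = (13/5)    [QR: 5 ≡ 1 mod 4, sign kept]
  = (3/5)    [13 ≡ 3 mod 5]
  = (5/3)    [QR: 5 ≡ 1 mod 4, sign kept]
  = (2/3)    [5 ≡ 2 mod 3]
  = -(1/3)    [3 ≡ 3 mod 8 ⇒ (2/3) = -1]
  = -1    [(1/3) = 1]

-1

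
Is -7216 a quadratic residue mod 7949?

(-7216/7949)
  = (7216/7949)    [7949 ≡ 1 mod 4 ⇒ (-1/7949) = +1]
  = (451/7949)    [7949 ≡ 5 mod 8 ⇒ (2/7949)^4 = +1]
  = (7949/451)    [QR: 7949 ≡ 1 mod 4, sign kept]
  = (282/451)    [7949 ≡ 282 mod 451]
  = -(141/451)    [451 ≡ 3 mod 8 ⇒ (2/451) = -1]
  = -(451/141)    [QR: 141 ≡ 1 mod 4, sign kept]
  = -(28/141)    [451 ≡ 28 mod 141]
  = -(7/141)    [141 ≡ 5 mod 8 ⇒ (2/141)^2 = +1]
  = -(141/7)    [QR: 141 ≡ 1 mod 4, sign kept]
  = -(1/7)    [141 ≡ 1 mod 7]
  = -1    [(1/7) = 1]
(-7216/7949) = -1, and 7949 is prime, so -7216 is not a quadratic residue mod 7949.

no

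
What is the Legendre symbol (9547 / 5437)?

-1

Reduce the numerator: 9547 ≡ 4110 (mod 5437), so (9547 / 5437) = (4110 / 5437).
Factor out 2: 4110 = 2·2055. Since 5437 ≡ 5 (mod 8), (2 / 5437) = -1. Now have -(2055 / 5437).
5437 ≡ 1 (mod 4), so quadratic reciprocity gives (2055 / 5437) = (5437 / 2055). Reduce: 5437 ≡ 1327 (mod 2055). Now have -(1327 / 2055).
Both 1327 ≡ 3 and 2055 ≡ 3 (mod 4), so reciprocity gives (1327 / 2055) = -(2055 / 1327). Reduce: 2055 ≡ 728 (mod 1327). Now have (728 / 1327).
Factor out 2: 728 = 2^3·91. Since 1327 ≡ 7 (mod 8), (2 / 1327) = +1, and (2 / 1327)^3 = +1. Now have (91 / 1327).
Both 91 ≡ 3 and 1327 ≡ 3 (mod 4), so reciprocity gives (91 / 1327) = -(1327 / 91). Reduce: 1327 ≡ 53 (mod 91). Now have -(53 / 91).
53 ≡ 1 (mod 4), so quadratic reciprocity gives (53 / 91) = (91 / 53). Reduce: 91 ≡ 38 (mod 53). Now have -(38 / 53).
Factor out 2: 38 = 2·19. Since 53 ≡ 5 (mod 8), (2 / 53) = -1. Now have (19 / 53).
53 ≡ 1 (mod 4), so quadratic reciprocity gives (19 / 53) = (53 / 19). Reduce: 53 ≡ 15 (mod 19). Now have (15 / 19).
Both 15 ≡ 3 and 19 ≡ 3 (mod 4), so reciprocity gives (15 / 19) = -(19 / 15). Reduce: 19 ≡ 4 (mod 15). Now have -(4 / 15).
Factor out 2: 4 = 2^2. Since 15 ≡ 7 (mod 8), (2 / 15) = +1, and (2 / 15)^2 = +1. Now have -(1 / 15).
(1 / 15) = 1. Collecting the sign factors: -1.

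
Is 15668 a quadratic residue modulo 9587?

yes

Reduce the numerator: 15668 ≡ 6081 (mod 9587), so (15668|9587) = (6081|9587).
6081 ≡ 1 (mod 4), so quadratic reciprocity gives (6081|9587) = (9587|6081). Reduce: 9587 ≡ 3506 (mod 6081). Now have (3506|6081).
Factor out 2: 3506 = 2·1753. Since 6081 ≡ 1 (mod 8), (2|6081) = +1. Now have (1753|6081).
1753 ≡ 1 (mod 4), so quadratic reciprocity gives (1753|6081) = (6081|1753). Reduce: 6081 ≡ 822 (mod 1753). Now have (822|1753).
Factor out 2: 822 = 2·411. Since 1753 ≡ 1 (mod 8), (2|1753) = +1. Now have (411|1753).
1753 ≡ 1 (mod 4), so quadratic reciprocity gives (411|1753) = (1753|411). Reduce: 1753 ≡ 109 (mod 411). Now have (109|411).
109 ≡ 1 (mod 4), so quadratic reciprocity gives (109|411) = (411|109). Reduce: 411 ≡ 84 (mod 109). Now have (84|109).
Factor out 2: 84 = 2^2·21. Since 109 ≡ 5 (mod 8), (2|109) = -1, and (2|109)^2 = +1. Now have (21|109).
21 ≡ 1 (mod 4), so quadratic reciprocity gives (21|109) = (109|21). Reduce: 109 ≡ 4 (mod 21). Now have (4|21).
Factor out 2: 4 = 2^2. Since 21 ≡ 5 (mod 8), (2|21) = -1, and (2|21)^2 = +1. Now have (1|21).
(1|21) = 1. Collecting the sign factors: 1.
The Legendre symbol is 1, so x^2 ≡ 15668 (mod 9587) has solution.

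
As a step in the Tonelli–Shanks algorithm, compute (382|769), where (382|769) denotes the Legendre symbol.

1

(382|769)
  = (191|769)    [769 ≡ 1 mod 8 ⇒ (2|769) = +1]
  = (769|191)    [QR: 769 ≡ 1 mod 4, sign kept]
  = (5|191)    [769 ≡ 5 mod 191]
  = (191|5)    [QR: 5 ≡ 1 mod 4, sign kept]
  = (1|5)    [191 ≡ 1 mod 5]
  = 1    [(1|5) = 1]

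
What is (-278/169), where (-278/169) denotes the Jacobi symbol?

1

(-278/169)
  = (60/169)    [-278 ≡ 60 mod 169]
  = (15/169)    [169 ≡ 1 mod 8 ⇒ (2/169)^2 = +1]
  = (169/15)    [QR: 169 ≡ 1 mod 4, sign kept]
  = (4/15)    [169 ≡ 4 mod 15]
  = (1/15)    [15 ≡ 7 mod 8 ⇒ (2/15)^2 = +1]
  = 1    [(1/15) = 1]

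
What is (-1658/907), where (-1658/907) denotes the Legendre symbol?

(-1658/907)
  = -(1658/907)    [907 ≡ 3 mod 4 ⇒ (-1/907) = -1]
  = -(751/907)    [1658 ≡ 751 mod 907]
  = (907/751)    [QR: both ≡ 3 mod 4, sign flips]
  = (156/751)    [907 ≡ 156 mod 751]
  = (39/751)    [751 ≡ 7 mod 8 ⇒ (2/751)^2 = +1]
  = -(751/39)    [QR: both ≡ 3 mod 4, sign flips]
  = -(10/39)    [751 ≡ 10 mod 39]
  = -(5/39)    [39 ≡ 7 mod 8 ⇒ (2/39) = +1]
  = -(39/5)    [QR: 5 ≡ 1 mod 4, sign kept]
  = -(4/5)    [39 ≡ 4 mod 5]
  = -(1/5)    [5 ≡ 5 mod 8 ⇒ (2/5)^2 = +1]
  = -1    [(1/5) = 1]

-1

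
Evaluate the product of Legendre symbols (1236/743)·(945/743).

By multiplicativity, (1236·945/743) = (1236/743)·(945/743).
First factor (1236/743):
Reduce the numerator: 1236 ≡ 493 (mod 743), so (1236/743) = (493/743).
493 ≡ 1 (mod 4), so quadratic reciprocity gives (493/743) = (743/493). Reduce: 743 ≡ 250 (mod 493). Now have (250/493).
Factor out 2: 250 = 2·125. Since 493 ≡ 5 (mod 8), (2/493) = -1. Now have -(125/493).
125 ≡ 1 (mod 4), so quadratic reciprocity gives (125/493) = (493/125). Reduce: 493 ≡ 118 (mod 125). Now have -(118/125).
Factor out 2: 118 = 2·59. Since 125 ≡ 5 (mod 8), (2/125) = -1. Now have (59/125).
125 ≡ 1 (mod 4), so quadratic reciprocity gives (59/125) = (125/59). Reduce: 125 ≡ 7 (mod 59). Now have (7/59).
Both 7 ≡ 3 and 59 ≡ 3 (mod 4), so reciprocity gives (7/59) = -(59/7). Reduce: 59 ≡ 3 (mod 7). Now have -(3/7).
Both 3 ≡ 3 and 7 ≡ 3 (mod 4), so reciprocity gives (3/7) = -(7/3). Reduce: 7 ≡ 1 (mod 3). Now have (1/3).
(1/3) = 1. Collecting the sign factors: 1.
Second factor (945/743):
Reduce the numerator: 945 ≡ 202 (mod 743), so (945/743) = (202/743).
Factor out 2: 202 = 2·101. Since 743 ≡ 7 (mod 8), (2/743) = +1. Now have (101/743).
101 ≡ 1 (mod 4), so quadratic reciprocity gives (101/743) = (743/101). Reduce: 743 ≡ 36 (mod 101). Now have (36/101).
Factor out 2: 36 = 2^2·9. Since 101 ≡ 5 (mod 8), (2/101) = -1, and (2/101)^2 = +1. Now have (9/101).
9 ≡ 1 (mod 4), so quadratic reciprocity gives (9/101) = (101/9). Reduce: 101 ≡ 2 (mod 9). Now have (2/9).
Factor out 2: 2 = 2. Since 9 ≡ 1 (mod 8), (2/9) = +1. Now have (1/9).
(1/9) = 1. Collecting the sign factors: 1.
Product: (1)·(1) = 1.

1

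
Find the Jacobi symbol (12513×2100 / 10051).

By multiplicativity, (12513·2100 / 10051) = (12513 / 10051)·(2100 / 10051).
First factor (12513 / 10051):
Reduce the numerator: 12513 ≡ 2462 (mod 10051), so (12513 / 10051) = (2462 / 10051).
Factor out 2: 2462 = 2·1231. Since 10051 ≡ 3 (mod 8), (2 / 10051) = -1. Now have -(1231 / 10051).
Both 1231 ≡ 3 and 10051 ≡ 3 (mod 4), so reciprocity gives (1231 / 10051) = -(10051 / 1231). Reduce: 10051 ≡ 203 (mod 1231). Now have (203 / 1231).
Both 203 ≡ 3 and 1231 ≡ 3 (mod 4), so reciprocity gives (203 / 1231) = -(1231 / 203). Reduce: 1231 ≡ 13 (mod 203). Now have -(13 / 203).
13 ≡ 1 (mod 4), so quadratic reciprocity gives (13 / 203) = (203 / 13). Reduce: 203 ≡ 8 (mod 13). Now have -(8 / 13).
Factor out 2: 8 = 2^3. Since 13 ≡ 5 (mod 8), (2 / 13) = -1, and (2 / 13)^3 = -1. Now have (1 / 13).
(1 / 13) = 1. Collecting the sign factors: 1.
Second factor (2100 / 10051):
Factor out 2: 2100 = 2^2·525. Since 10051 ≡ 3 (mod 8), (2 / 10051) = -1, and (2 / 10051)^2 = +1. Now have (525 / 10051).
525 ≡ 1 (mod 4), so quadratic reciprocity gives (525 / 10051) = (10051 / 525). Reduce: 10051 ≡ 76 (mod 525). Now have (76 / 525).
Factor out 2: 76 = 2^2·19. Since 525 ≡ 5 (mod 8), (2 / 525) = -1, and (2 / 525)^2 = +1. Now have (19 / 525).
525 ≡ 1 (mod 4), so quadratic reciprocity gives (19 / 525) = (525 / 19). Reduce: 525 ≡ 12 (mod 19). Now have (12 / 19).
Factor out 2: 12 = 2^2·3. Since 19 ≡ 3 (mod 8), (2 / 19) = -1, and (2 / 19)^2 = +1. Now have (3 / 19).
Both 3 ≡ 3 and 19 ≡ 3 (mod 4), so reciprocity gives (3 / 19) = -(19 / 3). Reduce: 19 ≡ 1 (mod 3). Now have -(1 / 3).
(1 / 3) = 1. Collecting the sign factors: -1.
Product: (1)·(-1) = -1.

-1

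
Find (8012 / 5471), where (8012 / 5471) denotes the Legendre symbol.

-1

Reduce the numerator: 8012 ≡ 2541 (mod 5471), so (8012 / 5471) = (2541 / 5471).
2541 ≡ 1 (mod 4), so quadratic reciprocity gives (2541 / 5471) = (5471 / 2541). Reduce: 5471 ≡ 389 (mod 2541). Now have (389 / 2541).
389 ≡ 1 (mod 4), so quadratic reciprocity gives (389 / 2541) = (2541 / 389). Reduce: 2541 ≡ 207 (mod 389). Now have (207 / 389).
389 ≡ 1 (mod 4), so quadratic reciprocity gives (207 / 389) = (389 / 207). Reduce: 389 ≡ 182 (mod 207). Now have (182 / 207).
Factor out 2: 182 = 2·91. Since 207 ≡ 7 (mod 8), (2 / 207) = +1. Now have (91 / 207).
Both 91 ≡ 3 and 207 ≡ 3 (mod 4), so reciprocity gives (91 / 207) = -(207 / 91). Reduce: 207 ≡ 25 (mod 91). Now have -(25 / 91).
25 ≡ 1 (mod 4), so quadratic reciprocity gives (25 / 91) = (91 / 25). Reduce: 91 ≡ 16 (mod 25). Now have -(16 / 25).
Factor out 2: 16 = 2^4. Since 25 ≡ 1 (mod 8), (2 / 25) = +1, and (2 / 25)^4 = +1. Now have -(1 / 25).
(1 / 25) = 1. Collecting the sign factors: -1.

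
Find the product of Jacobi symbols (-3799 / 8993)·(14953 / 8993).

By multiplicativity, (-3799·14953 / 8993) = (-3799 / 8993)·(14953 / 8993).
First factor (-3799 / 8993):
(-3799 / 8993)
  = (3799 / 8993)    [8993 ≡ 1 mod 4 ⇒ (-1 / 8993) = +1]
  = (8993 / 3799)    [QR: 8993 ≡ 1 mod 4, sign kept]
  = (1395 / 3799)    [8993 ≡ 1395 mod 3799]
  = -(3799 / 1395)    [QR: both ≡ 3 mod 4, sign flips]
  = -(1009 / 1395)    [3799 ≡ 1009 mod 1395]
  = -(1395 / 1009)    [QR: 1009 ≡ 1 mod 4, sign kept]
  = -(386 / 1009)    [1395 ≡ 386 mod 1009]
  = -(193 / 1009)    [1009 ≡ 1 mod 8 ⇒ (2 / 1009) = +1]
  = -(1009 / 193)    [QR: 193 ≡ 1 mod 4, sign kept]
  = -(44 / 193)    [1009 ≡ 44 mod 193]
  = -(11 / 193)    [193 ≡ 1 mod 8 ⇒ (2 / 193)^2 = +1]
  = -(193 / 11)    [QR: 193 ≡ 1 mod 4, sign kept]
  = -(6 / 11)    [193 ≡ 6 mod 11]
  = (3 / 11)    [11 ≡ 3 mod 8 ⇒ (2 / 11) = -1]
  = -(11 / 3)    [QR: both ≡ 3 mod 4, sign flips]
  = -(2 / 3)    [11 ≡ 2 mod 3]
  = (1 / 3)    [3 ≡ 3 mod 8 ⇒ (2 / 3) = -1]
  = 1    [(1 / 3) = 1]
Second factor (14953 / 8993):
(14953 / 8993)
  = (5960 / 8993)    [14953 ≡ 5960 mod 8993]
  = (745 / 8993)    [8993 ≡ 1 mod 8 ⇒ (2 / 8993)^3 = +1]
  = (8993 / 745)    [QR: 745 ≡ 1 mod 4, sign kept]
  = (53 / 745)    [8993 ≡ 53 mod 745]
  = (745 / 53)    [QR: 53 ≡ 1 mod 4, sign kept]
  = (3 / 53)    [745 ≡ 3 mod 53]
  = (53 / 3)    [QR: 53 ≡ 1 mod 4, sign kept]
  = (2 / 3)    [53 ≡ 2 mod 3]
  = -(1 / 3)    [3 ≡ 3 mod 8 ⇒ (2 / 3) = -1]
  = -1    [(1 / 3) = 1]
Product: (1)·(-1) = -1.

-1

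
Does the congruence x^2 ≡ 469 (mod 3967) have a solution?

no

469 ≡ 1 (mod 4), so quadratic reciprocity gives (469/3967) = (3967/469). Reduce: 3967 ≡ 215 (mod 469). Now have (215/469).
469 ≡ 1 (mod 4), so quadratic reciprocity gives (215/469) = (469/215). Reduce: 469 ≡ 39 (mod 215). Now have (39/215).
Both 39 ≡ 3 and 215 ≡ 3 (mod 4), so reciprocity gives (39/215) = -(215/39). Reduce: 215 ≡ 20 (mod 39). Now have -(20/39).
Factor out 2: 20 = 2^2·5. Since 39 ≡ 7 (mod 8), (2/39) = +1, and (2/39)^2 = +1. Now have -(5/39).
5 ≡ 1 (mod 4), so quadratic reciprocity gives (5/39) = (39/5). Reduce: 39 ≡ 4 (mod 5). Now have -(4/5).
Factor out 2: 4 = 2^2. Since 5 ≡ 5 (mod 8), (2/5) = -1, and (2/5)^2 = +1. Now have -(1/5).
(1/5) = 1. Collecting the sign factors: -1.
(469/3967) = -1, and 3967 is prime, so 469 is not a quadratic residue mod 3967.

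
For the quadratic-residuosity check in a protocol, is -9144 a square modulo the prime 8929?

no

Reduce the numerator: -9144 ≡ 8714 (mod 8929), so (-9144/8929) = (8714/8929).
Factor out 2: 8714 = 2·4357. Since 8929 ≡ 1 (mod 8), (2/8929) = +1. Now have (4357/8929).
4357 ≡ 1 (mod 4), so quadratic reciprocity gives (4357/8929) = (8929/4357). Reduce: 8929 ≡ 215 (mod 4357). Now have (215/4357).
4357 ≡ 1 (mod 4), so quadratic reciprocity gives (215/4357) = (4357/215). Reduce: 4357 ≡ 57 (mod 215). Now have (57/215).
57 ≡ 1 (mod 4), so quadratic reciprocity gives (57/215) = (215/57). Reduce: 215 ≡ 44 (mod 57). Now have (44/57).
Factor out 2: 44 = 2^2·11. Since 57 ≡ 1 (mod 8), (2/57) = +1, and (2/57)^2 = +1. Now have (11/57).
57 ≡ 1 (mod 4), so quadratic reciprocity gives (11/57) = (57/11). Reduce: 57 ≡ 2 (mod 11). Now have (2/11).
Factor out 2: 2 = 2. Since 11 ≡ 3 (mod 8), (2/11) = -1. Now have -(1/11).
(1/11) = 1. Collecting the sign factors: -1.
(-9144/8929) = -1, and 8929 is prime, so -9144 is not a quadratic residue mod 8929.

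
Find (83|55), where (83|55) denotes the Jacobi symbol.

1

(83|55)
  = (28|55)    [83 ≡ 28 mod 55]
  = (7|55)    [55 ≡ 7 mod 8 ⇒ (2|55)^2 = +1]
  = -(55|7)    [QR: both ≡ 3 mod 4, sign flips]
  = -(6|7)    [55 ≡ 6 mod 7]
  = -(3|7)    [7 ≡ 7 mod 8 ⇒ (2|7) = +1]
  = (7|3)    [QR: both ≡ 3 mod 4, sign flips]
  = (1|3)    [7 ≡ 1 mod 3]
  = 1    [(1|3) = 1]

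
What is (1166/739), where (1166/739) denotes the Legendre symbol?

(1166/739)
  = (427/739)    [1166 ≡ 427 mod 739]
  = -(739/427)    [QR: both ≡ 3 mod 4, sign flips]
  = -(312/427)    [739 ≡ 312 mod 427]
  = (39/427)    [427 ≡ 3 mod 8 ⇒ (2/427)^3 = -1]
  = -(427/39)    [QR: both ≡ 3 mod 4, sign flips]
  = -(37/39)    [427 ≡ 37 mod 39]
  = -(39/37)    [QR: 37 ≡ 1 mod 4, sign kept]
  = -(2/37)    [39 ≡ 2 mod 37]
  = (1/37)    [37 ≡ 5 mod 8 ⇒ (2/37) = -1]
  = 1    [(1/37) = 1]

1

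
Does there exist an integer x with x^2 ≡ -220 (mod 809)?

no

(-220/809)
  = (589/809)    [-220 ≡ 589 mod 809]
  = (809/589)    [QR: 589 ≡ 1 mod 4, sign kept]
  = (220/589)    [809 ≡ 220 mod 589]
  = (55/589)    [589 ≡ 5 mod 8 ⇒ (2/589)^2 = +1]
  = (589/55)    [QR: 589 ≡ 1 mod 4, sign kept]
  = (39/55)    [589 ≡ 39 mod 55]
  = -(55/39)    [QR: both ≡ 3 mod 4, sign flips]
  = -(16/39)    [55 ≡ 16 mod 39]
  = -(1/39)    [39 ≡ 7 mod 8 ⇒ (2/39)^4 = +1]
  = -1    [(1/39) = 1]
The Legendre symbol is -1, so x^2 ≡ -220 (mod 809) has no solution.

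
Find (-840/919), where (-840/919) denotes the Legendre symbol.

-1

Reduce the numerator: -840 ≡ 79 (mod 919), so (-840/919) = (79/919).
Both 79 ≡ 3 and 919 ≡ 3 (mod 4), so reciprocity gives (79/919) = -(919/79). Reduce: 919 ≡ 50 (mod 79). Now have -(50/79).
Factor out 2: 50 = 2·25. Since 79 ≡ 7 (mod 8), (2/79) = +1. Now have -(25/79).
25 ≡ 1 (mod 4), so quadratic reciprocity gives (25/79) = (79/25). Reduce: 79 ≡ 4 (mod 25). Now have -(4/25).
Factor out 2: 4 = 2^2. Since 25 ≡ 1 (mod 8), (2/25) = +1, and (2/25)^2 = +1. Now have -(1/25).
(1/25) = 1. Collecting the sign factors: -1.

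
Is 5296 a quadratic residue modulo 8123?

no

Factor out 2: 5296 = 2^4·331. Since 8123 ≡ 3 (mod 8), (2|8123) = -1, and (2|8123)^4 = +1. Now have (331|8123).
Both 331 ≡ 3 and 8123 ≡ 3 (mod 4), so reciprocity gives (331|8123) = -(8123|331). Reduce: 8123 ≡ 179 (mod 331). Now have -(179|331).
Both 179 ≡ 3 and 331 ≡ 3 (mod 4), so reciprocity gives (179|331) = -(331|179). Reduce: 331 ≡ 152 (mod 179). Now have (152|179).
Factor out 2: 152 = 2^3·19. Since 179 ≡ 3 (mod 8), (2|179) = -1, and (2|179)^3 = -1. Now have -(19|179).
Both 19 ≡ 3 and 179 ≡ 3 (mod 4), so reciprocity gives (19|179) = -(179|19). Reduce: 179 ≡ 8 (mod 19). Now have (8|19).
Factor out 2: 8 = 2^3. Since 19 ≡ 3 (mod 8), (2|19) = -1, and (2|19)^3 = -1. Now have -(1|19).
(1|19) = 1. Collecting the sign factors: -1.
The Legendre symbol is -1, so x^2 ≡ 5296 (mod 8123) has no solution.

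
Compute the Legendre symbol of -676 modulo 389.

(-676/389)
  = (102/389)    [-676 ≡ 102 mod 389]
  = -(51/389)    [389 ≡ 5 mod 8 ⇒ (2/389) = -1]
  = -(389/51)    [QR: 389 ≡ 1 mod 4, sign kept]
  = -(32/51)    [389 ≡ 32 mod 51]
  = (1/51)    [51 ≡ 3 mod 8 ⇒ (2/51)^5 = -1]
  = 1    [(1/51) = 1]

1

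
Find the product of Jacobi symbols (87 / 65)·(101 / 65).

-1

By multiplicativity, (87·101 / 65) = (87 / 65)·(101 / 65).
First factor (87 / 65):
(87 / 65)
  = (22 / 65)    [87 ≡ 22 mod 65]
  = (11 / 65)    [65 ≡ 1 mod 8 ⇒ (2 / 65) = +1]
  = (65 / 11)    [QR: 65 ≡ 1 mod 4, sign kept]
  = (10 / 11)    [65 ≡ 10 mod 11]
  = -(5 / 11)    [11 ≡ 3 mod 8 ⇒ (2 / 11) = -1]
  = -(11 / 5)    [QR: 5 ≡ 1 mod 4, sign kept]
  = -(1 / 5)    [11 ≡ 1 mod 5]
  = -1    [(1 / 5) = 1]
Second factor (101 / 65):
(101 / 65)
  = (36 / 65)    [101 ≡ 36 mod 65]
  = (9 / 65)    [65 ≡ 1 mod 8 ⇒ (2 / 65)^2 = +1]
  = (65 / 9)    [QR: 9 ≡ 1 mod 4, sign kept]
  = (2 / 9)    [65 ≡ 2 mod 9]
  = (1 / 9)    [9 ≡ 1 mod 8 ⇒ (2 / 9) = +1]
  = 1    [(1 / 9) = 1]
Product: (-1)·(1) = -1.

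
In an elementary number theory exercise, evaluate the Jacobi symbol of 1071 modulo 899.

(1071/899)
  = (172/899)    [1071 ≡ 172 mod 899]
  = (43/899)    [899 ≡ 3 mod 8 ⇒ (2/899)^2 = +1]
  = -(899/43)    [QR: both ≡ 3 mod 4, sign flips]
  = -(39/43)    [899 ≡ 39 mod 43]
  = (43/39)    [QR: both ≡ 3 mod 4, sign flips]
  = (4/39)    [43 ≡ 4 mod 39]
  = (1/39)    [39 ≡ 7 mod 8 ⇒ (2/39)^2 = +1]
  = 1    [(1/39) = 1]

1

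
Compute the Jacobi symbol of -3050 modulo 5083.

1

(-3050 / 5083)
  = (2033 / 5083)    [-3050 ≡ 2033 mod 5083]
  = (5083 / 2033)    [QR: 2033 ≡ 1 mod 4, sign kept]
  = (1017 / 2033)    [5083 ≡ 1017 mod 2033]
  = (2033 / 1017)    [QR: 1017 ≡ 1 mod 4, sign kept]
  = (1016 / 1017)    [2033 ≡ 1016 mod 1017]
  = (127 / 1017)    [1017 ≡ 1 mod 8 ⇒ (2 / 1017)^3 = +1]
  = (1017 / 127)    [QR: 1017 ≡ 1 mod 4, sign kept]
  = (1 / 127)    [1017 ≡ 1 mod 127]
  = 1    [(1 / 127) = 1]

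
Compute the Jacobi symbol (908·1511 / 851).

By multiplicativity, (908·1511 / 851) = (908 / 851)·(1511 / 851).
First factor (908 / 851):
Reduce the numerator: 908 ≡ 57 (mod 851), so (908 / 851) = (57 / 851).
57 ≡ 1 (mod 4), so quadratic reciprocity gives (57 / 851) = (851 / 57). Reduce: 851 ≡ 53 (mod 57). Now have (53 / 57).
53 ≡ 1 (mod 4), so quadratic reciprocity gives (53 / 57) = (57 / 53). Reduce: 57 ≡ 4 (mod 53). Now have (4 / 53).
Factor out 2: 4 = 2^2. Since 53 ≡ 5 (mod 8), (2 / 53) = -1, and (2 / 53)^2 = +1. Now have (1 / 53).
(1 / 53) = 1. Collecting the sign factors: 1.
Second factor (1511 / 851):
Reduce the numerator: 1511 ≡ 660 (mod 851), so (1511 / 851) = (660 / 851).
Factor out 2: 660 = 2^2·165. Since 851 ≡ 3 (mod 8), (2 / 851) = -1, and (2 / 851)^2 = +1. Now have (165 / 851).
165 ≡ 1 (mod 4), so quadratic reciprocity gives (165 / 851) = (851 / 165). Reduce: 851 ≡ 26 (mod 165). Now have (26 / 165).
Factor out 2: 26 = 2·13. Since 165 ≡ 5 (mod 8), (2 / 165) = -1. Now have -(13 / 165).
13 ≡ 1 (mod 4), so quadratic reciprocity gives (13 / 165) = (165 / 13). Reduce: 165 ≡ 9 (mod 13). Now have -(9 / 13).
9 ≡ 1 (mod 4), so quadratic reciprocity gives (9 / 13) = (13 / 9). Reduce: 13 ≡ 4 (mod 9). Now have -(4 / 9).
Factor out 2: 4 = 2^2. Since 9 ≡ 1 (mod 8), (2 / 9) = +1, and (2 / 9)^2 = +1. Now have -(1 / 9).
(1 / 9) = 1. Collecting the sign factors: -1.
Product: (1)·(-1) = -1.

-1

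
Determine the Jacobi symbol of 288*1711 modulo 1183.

-1

By multiplicativity, (288·1711|1183) = (288|1183)·(1711|1183).
First factor (288|1183):
Factor out 2: 288 = 2^5·9. Since 1183 ≡ 7 (mod 8), (2|1183) = +1, and (2|1183)^5 = +1. Now have (9|1183).
9 ≡ 1 (mod 4), so quadratic reciprocity gives (9|1183) = (1183|9). Reduce: 1183 ≡ 4 (mod 9). Now have (4|9).
Factor out 2: 4 = 2^2. Since 9 ≡ 1 (mod 8), (2|9) = +1, and (2|9)^2 = +1. Now have (1|9).
(1|9) = 1. Collecting the sign factors: 1.
Second factor (1711|1183):
Reduce the numerator: 1711 ≡ 528 (mod 1183), so (1711|1183) = (528|1183).
Factor out 2: 528 = 2^4·33. Since 1183 ≡ 7 (mod 8), (2|1183) = +1, and (2|1183)^4 = +1. Now have (33|1183).
33 ≡ 1 (mod 4), so quadratic reciprocity gives (33|1183) = (1183|33). Reduce: 1183 ≡ 28 (mod 33). Now have (28|33).
Factor out 2: 28 = 2^2·7. Since 33 ≡ 1 (mod 8), (2|33) = +1, and (2|33)^2 = +1. Now have (7|33).
33 ≡ 1 (mod 4), so quadratic reciprocity gives (7|33) = (33|7). Reduce: 33 ≡ 5 (mod 7). Now have (5|7).
5 ≡ 1 (mod 4), so quadratic reciprocity gives (5|7) = (7|5). Reduce: 7 ≡ 2 (mod 5). Now have (2|5).
Factor out 2: 2 = 2. Since 5 ≡ 5 (mod 8), (2|5) = -1. Now have -(1|5).
(1|5) = 1. Collecting the sign factors: -1.
Product: (1)·(-1) = -1.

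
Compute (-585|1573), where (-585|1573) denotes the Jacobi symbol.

Reduce the numerator: -585 ≡ 988 (mod 1573), so (-585|1573) = (988|1573).
Factor out 2: 988 = 2^2·247. Since 1573 ≡ 5 (mod 8), (2|1573) = -1, and (2|1573)^2 = +1. Now have (247|1573).
1573 ≡ 1 (mod 4), so quadratic reciprocity gives (247|1573) = (1573|247). Reduce: 1573 ≡ 91 (mod 247). Now have (91|247).
Both 91 ≡ 3 and 247 ≡ 3 (mod 4), so reciprocity gives (91|247) = -(247|91). Reduce: 247 ≡ 65 (mod 91). Now have -(65|91).
65 ≡ 1 (mod 4), so quadratic reciprocity gives (65|91) = (91|65). Reduce: 91 ≡ 26 (mod 65). Now have -(26|65).
Factor out 2: 26 = 2·13. Since 65 ≡ 1 (mod 8), (2|65) = +1. Now have -(13|65).
13 ≡ 1 (mod 4), so quadratic reciprocity gives (13|65) = (65|13). Reduce: 65 ≡ 0 (mod 13). Now have -(0|13).
The numerator is now 0 with denominator 13 > 1: the symbol is 0.

0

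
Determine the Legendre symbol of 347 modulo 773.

-1

(347/773)
  = (773/347)    [QR: 773 ≡ 1 mod 4, sign kept]
  = (79/347)    [773 ≡ 79 mod 347]
  = -(347/79)    [QR: both ≡ 3 mod 4, sign flips]
  = -(31/79)    [347 ≡ 31 mod 79]
  = (79/31)    [QR: both ≡ 3 mod 4, sign flips]
  = (17/31)    [79 ≡ 17 mod 31]
  = (31/17)    [QR: 17 ≡ 1 mod 4, sign kept]
  = (14/17)    [31 ≡ 14 mod 17]
  = (7/17)    [17 ≡ 1 mod 8 ⇒ (2/17) = +1]
  = (17/7)    [QR: 17 ≡ 1 mod 4, sign kept]
  = (3/7)    [17 ≡ 3 mod 7]
  = -(7/3)    [QR: both ≡ 3 mod 4, sign flips]
  = -(1/3)    [7 ≡ 1 mod 3]
  = -1    [(1/3) = 1]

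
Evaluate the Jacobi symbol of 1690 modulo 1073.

Reduce the numerator: 1690 ≡ 617 (mod 1073), so (1690/1073) = (617/1073).
617 ≡ 1 (mod 4), so quadratic reciprocity gives (617/1073) = (1073/617). Reduce: 1073 ≡ 456 (mod 617). Now have (456/617).
Factor out 2: 456 = 2^3·57. Since 617 ≡ 1 (mod 8), (2/617) = +1, and (2/617)^3 = +1. Now have (57/617).
57 ≡ 1 (mod 4), so quadratic reciprocity gives (57/617) = (617/57). Reduce: 617 ≡ 47 (mod 57). Now have (47/57).
57 ≡ 1 (mod 4), so quadratic reciprocity gives (47/57) = (57/47). Reduce: 57 ≡ 10 (mod 47). Now have (10/47).
Factor out 2: 10 = 2·5. Since 47 ≡ 7 (mod 8), (2/47) = +1. Now have (5/47).
5 ≡ 1 (mod 4), so quadratic reciprocity gives (5/47) = (47/5). Reduce: 47 ≡ 2 (mod 5). Now have (2/5).
Factor out 2: 2 = 2. Since 5 ≡ 5 (mod 8), (2/5) = -1. Now have -(1/5).
(1/5) = 1. Collecting the sign factors: -1.

-1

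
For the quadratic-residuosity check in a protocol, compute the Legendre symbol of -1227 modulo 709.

Reduce the numerator: -1227 ≡ 191 (mod 709), so (-1227|709) = (191|709).
709 ≡ 1 (mod 4), so quadratic reciprocity gives (191|709) = (709|191). Reduce: 709 ≡ 136 (mod 191). Now have (136|191).
Factor out 2: 136 = 2^3·17. Since 191 ≡ 7 (mod 8), (2|191) = +1, and (2|191)^3 = +1. Now have (17|191).
17 ≡ 1 (mod 4), so quadratic reciprocity gives (17|191) = (191|17). Reduce: 191 ≡ 4 (mod 17). Now have (4|17).
Factor out 2: 4 = 2^2. Since 17 ≡ 1 (mod 8), (2|17) = +1, and (2|17)^2 = +1. Now have (1|17).
(1|17) = 1. Collecting the sign factors: 1.

1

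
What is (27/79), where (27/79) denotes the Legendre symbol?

Both 27 ≡ 3 and 79 ≡ 3 (mod 4), so reciprocity gives (27/79) = -(79/27). Reduce: 79 ≡ 25 (mod 27). Now have -(25/27).
25 ≡ 1 (mod 4), so quadratic reciprocity gives (25/27) = (27/25). Reduce: 27 ≡ 2 (mod 25). Now have -(2/25).
Factor out 2: 2 = 2. Since 25 ≡ 1 (mod 8), (2/25) = +1. Now have -(1/25).
(1/25) = 1. Collecting the sign factors: -1.

-1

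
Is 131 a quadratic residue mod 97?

no

Reduce the numerator: 131 ≡ 34 (mod 97), so (131/97) = (34/97).
Factor out 2: 34 = 2·17. Since 97 ≡ 1 (mod 8), (2/97) = +1. Now have (17/97).
17 ≡ 1 (mod 4), so quadratic reciprocity gives (17/97) = (97/17). Reduce: 97 ≡ 12 (mod 17). Now have (12/17).
Factor out 2: 12 = 2^2·3. Since 17 ≡ 1 (mod 8), (2/17) = +1, and (2/17)^2 = +1. Now have (3/17).
17 ≡ 1 (mod 4), so quadratic reciprocity gives (3/17) = (17/3). Reduce: 17 ≡ 2 (mod 3). Now have (2/3).
Factor out 2: 2 = 2. Since 3 ≡ 3 (mod 8), (2/3) = -1. Now have -(1/3).
(1/3) = 1. Collecting the sign factors: -1.
The Legendre symbol is -1, so x^2 ≡ 131 (mod 97) has no solution.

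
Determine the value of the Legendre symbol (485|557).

(485|557)
  = (557|485)    [QR: 485 ≡ 1 mod 4, sign kept]
  = (72|485)    [557 ≡ 72 mod 485]
  = -(9|485)    [485 ≡ 5 mod 8 ⇒ (2|485)^3 = -1]
  = -(485|9)    [QR: 9 ≡ 1 mod 4, sign kept]
  = -(8|9)    [485 ≡ 8 mod 9]
  = -(1|9)    [9 ≡ 1 mod 8 ⇒ (2|9)^3 = +1]
  = -1    [(1|9) = 1]

-1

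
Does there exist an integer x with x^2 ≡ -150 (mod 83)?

(-150/83)
  = -(150/83)    [83 ≡ 3 mod 4 ⇒ (-1/83) = -1]
  = -(67/83)    [150 ≡ 67 mod 83]
  = (83/67)    [QR: both ≡ 3 mod 4, sign flips]
  = (16/67)    [83 ≡ 16 mod 67]
  = (1/67)    [67 ≡ 3 mod 8 ⇒ (2/67)^4 = +1]
  = 1    [(1/67) = 1]
The Legendre symbol is 1, so x^2 ≡ -150 (mod 83) has solution.

yes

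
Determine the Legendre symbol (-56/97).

-1

(-56/97)
  = (41/97)    [-56 ≡ 41 mod 97]
  = (97/41)    [QR: 41 ≡ 1 mod 4, sign kept]
  = (15/41)    [97 ≡ 15 mod 41]
  = (41/15)    [QR: 41 ≡ 1 mod 4, sign kept]
  = (11/15)    [41 ≡ 11 mod 15]
  = -(15/11)    [QR: both ≡ 3 mod 4, sign flips]
  = -(4/11)    [15 ≡ 4 mod 11]
  = -(1/11)    [11 ≡ 3 mod 8 ⇒ (2/11)^2 = +1]
  = -1    [(1/11) = 1]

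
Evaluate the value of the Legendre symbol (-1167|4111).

1

(-1167|4111)
  = (2944|4111)    [-1167 ≡ 2944 mod 4111]
  = (23|4111)    [4111 ≡ 7 mod 8 ⇒ (2|4111)^7 = +1]
  = -(4111|23)    [QR: both ≡ 3 mod 4, sign flips]
  = -(17|23)    [4111 ≡ 17 mod 23]
  = -(23|17)    [QR: 17 ≡ 1 mod 4, sign kept]
  = -(6|17)    [23 ≡ 6 mod 17]
  = -(3|17)    [17 ≡ 1 mod 8 ⇒ (2|17) = +1]
  = -(17|3)    [QR: 17 ≡ 1 mod 4, sign kept]
  = -(2|3)    [17 ≡ 2 mod 3]
  = (1|3)    [3 ≡ 3 mod 8 ⇒ (2|3) = -1]
  = 1    [(1|3) = 1]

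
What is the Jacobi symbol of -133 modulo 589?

0

(-133|589)
  = (456|589)    [-133 ≡ 456 mod 589]
  = -(57|589)    [589 ≡ 5 mod 8 ⇒ (2|589)^3 = -1]
  = -(589|57)    [QR: 57 ≡ 1 mod 4, sign kept]
  = -(19|57)    [589 ≡ 19 mod 57]
  = -(57|19)    [QR: 57 ≡ 1 mod 4, sign kept]
  = -(0|19)    [57 ≡ 0 mod 19]
  = 0    [numerator 0, gcd > 1]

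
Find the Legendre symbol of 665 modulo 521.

1

(665/521)
  = (144/521)    [665 ≡ 144 mod 521]
  = (9/521)    [521 ≡ 1 mod 8 ⇒ (2/521)^4 = +1]
  = (521/9)    [QR: 9 ≡ 1 mod 4, sign kept]
  = (8/9)    [521 ≡ 8 mod 9]
  = (1/9)    [9 ≡ 1 mod 8 ⇒ (2/9)^3 = +1]
  = 1    [(1/9) = 1]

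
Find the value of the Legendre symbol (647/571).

-1

(647/571)
  = (76/571)    [647 ≡ 76 mod 571]
  = (19/571)    [571 ≡ 3 mod 8 ⇒ (2/571)^2 = +1]
  = -(571/19)    [QR: both ≡ 3 mod 4, sign flips]
  = -(1/19)    [571 ≡ 1 mod 19]
  = -1    [(1/19) = 1]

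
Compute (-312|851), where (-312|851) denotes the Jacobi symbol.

-1

Pull out -1: (-312|851) = (-1|851)·(312|851). Since 851 ≡ 3 (mod 4), (-1|851) = -1. Now have -(312|851).
Factor out 2: 312 = 2^3·39. Since 851 ≡ 3 (mod 8), (2|851) = -1, and (2|851)^3 = -1. Now have (39|851).
Both 39 ≡ 3 and 851 ≡ 3 (mod 4), so reciprocity gives (39|851) = -(851|39). Reduce: 851 ≡ 32 (mod 39). Now have -(32|39).
Factor out 2: 32 = 2^5. Since 39 ≡ 7 (mod 8), (2|39) = +1, and (2|39)^5 = +1. Now have -(1|39).
(1|39) = 1. Collecting the sign factors: -1.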